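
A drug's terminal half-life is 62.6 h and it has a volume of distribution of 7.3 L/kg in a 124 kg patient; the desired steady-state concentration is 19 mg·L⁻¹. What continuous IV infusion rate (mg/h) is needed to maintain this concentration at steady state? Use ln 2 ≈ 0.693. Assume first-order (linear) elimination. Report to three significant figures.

190 mg/h

Total Vd = 7.3 × 124 = 905.2 L
k = 0.693/62.6 = 0.01107 h⁻¹, so CL = k·Vd = 0.01107 × 905.2 = 10.02 L/h
Infusion rate = CL × Css = 10.02 × 19 = 190.4 mg/h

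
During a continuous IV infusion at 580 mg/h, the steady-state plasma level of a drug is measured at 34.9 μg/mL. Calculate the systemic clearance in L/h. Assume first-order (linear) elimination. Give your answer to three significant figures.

16.6 L/h

At steady state, infusion rate = CL × Css, so CL = rate / Css.
CL = 580 / 34.9 = 16.62 L/h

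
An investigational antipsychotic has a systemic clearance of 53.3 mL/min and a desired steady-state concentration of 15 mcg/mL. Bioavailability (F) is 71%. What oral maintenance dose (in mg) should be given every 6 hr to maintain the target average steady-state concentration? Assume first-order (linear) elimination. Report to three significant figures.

CL = 53.3 mL/min = 53.3 × 0.06 = 3.198 L/h
D = CL × Css × τ / F = 3.198 × 15 × 6 / 0.71 = 405.4 mg

405 mg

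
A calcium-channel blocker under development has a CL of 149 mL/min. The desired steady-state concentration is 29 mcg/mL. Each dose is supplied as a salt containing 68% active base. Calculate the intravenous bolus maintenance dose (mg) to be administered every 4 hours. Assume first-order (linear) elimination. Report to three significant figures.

Convert clearance: 149 mL/min × 60 min/h ÷ 1000 mL/L = 8.940 L/h
D = CL × Css × τ / S = 8.940 × 29 × 4 / 0.68 = 1525 mg

1530 mg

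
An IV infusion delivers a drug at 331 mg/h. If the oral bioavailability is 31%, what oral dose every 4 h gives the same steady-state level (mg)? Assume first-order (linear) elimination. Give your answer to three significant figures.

4270 mg

To maintain the same Css, the systemic dosing rate must be unchanged: F·D/τ = infusion rate.
D = rate × τ / F = 331 × 4 / 0.31 = 4271 mg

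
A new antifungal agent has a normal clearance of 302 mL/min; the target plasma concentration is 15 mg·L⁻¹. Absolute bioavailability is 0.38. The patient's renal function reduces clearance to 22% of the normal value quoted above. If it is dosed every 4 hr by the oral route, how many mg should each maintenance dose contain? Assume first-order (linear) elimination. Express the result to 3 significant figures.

629 mg

CL = 302 mL/min × 60/1000 = 18.12 L/h
Patient clearance = 0.22 × 18.12 = 3.986 L/h
D = CL × Css × τ / F = 3.986 × 15 × 4 / 0.38 = 629.4 mg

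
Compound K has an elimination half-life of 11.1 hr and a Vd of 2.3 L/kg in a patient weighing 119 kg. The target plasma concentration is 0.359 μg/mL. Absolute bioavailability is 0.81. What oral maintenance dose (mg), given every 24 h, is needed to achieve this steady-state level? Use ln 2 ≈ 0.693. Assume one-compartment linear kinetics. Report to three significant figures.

182 mg

Total Vd = 2.3 × 119 = 273.7 L
CL = ln 2 · Vd / t½ = 0.693 × 273.7 / 11.1 = 17.09 L/h
D = CL × Css × τ / F = 17.09 × 0.359 × 24 / 0.81 = 181.8 mg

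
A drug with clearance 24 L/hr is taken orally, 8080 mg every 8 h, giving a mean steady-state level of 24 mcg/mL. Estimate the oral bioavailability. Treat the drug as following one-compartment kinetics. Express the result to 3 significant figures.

F·D/τ = CL·Css at steady state → F = CL·Css·τ / D.
F = 24 × 24 × 8 / 8080 = 0.570

0.570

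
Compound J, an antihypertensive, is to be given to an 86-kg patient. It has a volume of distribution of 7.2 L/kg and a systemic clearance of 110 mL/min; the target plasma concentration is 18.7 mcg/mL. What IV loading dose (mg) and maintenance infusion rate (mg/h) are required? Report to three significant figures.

Vd(total) = 86 kg × 7.2 L/kg = 619.2 L
Loading: fill Vd to C_target → 619.2 L × 18.7 mg/L = 11580 mg
CL = 110 mL/min = 110 × 0.06 = 6.600 L/h
Infusion rate = 6.600 L/h × 18.7 mg/L = 123.4 mg/h

(a) 11600 mg; (b) 123 mg/h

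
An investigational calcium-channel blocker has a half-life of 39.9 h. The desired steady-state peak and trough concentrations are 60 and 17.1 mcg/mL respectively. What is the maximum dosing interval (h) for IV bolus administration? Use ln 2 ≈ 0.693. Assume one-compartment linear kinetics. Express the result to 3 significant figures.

72.3 h

k = 0.693 / t½ = 0.693 / 39.9 = 0.01737 h⁻¹
Between IV bolus doses, concentration decays as C = C₀·e^(−kτ), so C_peak/C_trough = e^(kτ).
τ_max = ln(C_peak/C_trough) / k = ln(60/17.1) / 0.01737 = 1.255 / 0.01737 = 72.25 h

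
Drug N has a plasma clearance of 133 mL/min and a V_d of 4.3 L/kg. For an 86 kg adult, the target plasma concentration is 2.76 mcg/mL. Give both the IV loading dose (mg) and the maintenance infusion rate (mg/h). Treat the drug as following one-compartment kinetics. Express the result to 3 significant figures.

Vd(total) = 86 kg × 4.3 L/kg = 369.8 L
LD = Vd · C_target = 369.8 × 2.76 = 1021 mg
Convert clearance: 133 mL/min × 60 min/h ÷ 1000 mL/L = 7.980 L/h
Infusion rate = 7.980 L/h × 2.76 mg/L = 22.02 mg/h

(a) 1020 mg; (b) 22.0 mg/h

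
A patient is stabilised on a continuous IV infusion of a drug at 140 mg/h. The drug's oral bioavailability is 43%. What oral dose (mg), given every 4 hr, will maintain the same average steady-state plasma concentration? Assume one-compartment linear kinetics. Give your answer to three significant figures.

To maintain the same Css, the systemic dosing rate must be unchanged: F·D/τ = infusion rate.
D = rate × τ / F = 140 × 4 / 0.43 = 1302 mg

1300 mg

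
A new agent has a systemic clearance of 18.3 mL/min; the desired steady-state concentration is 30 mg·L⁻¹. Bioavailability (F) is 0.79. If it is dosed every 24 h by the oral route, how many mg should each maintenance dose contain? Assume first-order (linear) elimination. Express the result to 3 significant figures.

1000 mg

CL = 18.3 mL/min = 18.3 × 0.06 = 1.098 L/h
D = CL × Css × τ / F = 1.098 × 30 × 24 / 0.79 = 1001 mg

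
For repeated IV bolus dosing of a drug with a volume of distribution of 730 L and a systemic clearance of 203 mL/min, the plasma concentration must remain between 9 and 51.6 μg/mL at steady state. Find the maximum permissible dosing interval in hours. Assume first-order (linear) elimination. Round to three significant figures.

105 h

CL = 203 mL/min × 60/1000 = 12.18 L/h
k = CL / Vd = 12.18 / 730.0 = 0.01668 h⁻¹
Between IV bolus doses, concentration decays as C = C₀·e^(−kτ), so C_peak/C_trough = e^(kτ).
τ_max = ln(C_peak/C_trough) / k = ln(51.6/9) / 0.01668 = 1.746 / 0.01668 = 104.7 h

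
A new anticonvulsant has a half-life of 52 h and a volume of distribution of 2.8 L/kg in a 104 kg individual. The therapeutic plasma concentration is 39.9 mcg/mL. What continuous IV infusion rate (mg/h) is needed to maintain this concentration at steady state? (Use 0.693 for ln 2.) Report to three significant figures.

155 mg/h

Vd(total) = 104 kg × 2.8 L/kg = 291.2 L
CL = ln 2 · Vd / t½ = 0.693 × 291.2 / 52 = 3.881 L/h
Infusion rate = CL × Css = 3.881 × 39.9 = 154.9 mg/h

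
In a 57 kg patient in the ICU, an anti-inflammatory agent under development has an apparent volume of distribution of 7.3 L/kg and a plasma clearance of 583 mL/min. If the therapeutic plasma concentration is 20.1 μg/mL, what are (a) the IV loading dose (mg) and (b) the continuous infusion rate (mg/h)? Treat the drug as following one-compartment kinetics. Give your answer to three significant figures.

(a) 8360 mg; (b) 703 mg/h

Vd(total) = 57 kg × 7.3 L/kg = 416.1 L
Loading: fill Vd to C_target → 416.1 L × 20.1 mg/L = 8364 mg
Convert clearance: 583 mL/min × 60 min/h ÷ 1000 mL/L = 34.98 L/h
Maintenance infusion rate = CL × Css = 34.98 × 20.1 = 703.1 mg/h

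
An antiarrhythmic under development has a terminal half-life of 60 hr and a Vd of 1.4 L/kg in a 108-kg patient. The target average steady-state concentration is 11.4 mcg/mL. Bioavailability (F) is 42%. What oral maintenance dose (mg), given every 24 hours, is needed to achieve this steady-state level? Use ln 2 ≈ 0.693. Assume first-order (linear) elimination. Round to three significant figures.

1140 mg

Vd(total) = 108 kg × 1.4 L/kg = 151.2 L
k = 0.693/60 = 0.01155 h⁻¹, so CL = k·Vd = 0.01155 × 151.2 = 1.746 L/h
D = CL × Css × τ / F = 1.746 × 11.4 × 24 / 0.42 = 1137 mg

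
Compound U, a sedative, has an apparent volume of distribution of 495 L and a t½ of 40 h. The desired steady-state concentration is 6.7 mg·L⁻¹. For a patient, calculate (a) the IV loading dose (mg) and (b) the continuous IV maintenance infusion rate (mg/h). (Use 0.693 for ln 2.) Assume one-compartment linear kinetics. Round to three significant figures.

LD = Vd × C = 495.0 × 6.7 = 3317 mg
CL = 0.693 × Vd / t½ = 0.693 × 495.0 / 40 = 8.576 L/h
Infusion rate = CL × Css = 8.576 × 6.7 = 57.46 mg/h

(a) 3320 mg; (b) 57.5 mg/h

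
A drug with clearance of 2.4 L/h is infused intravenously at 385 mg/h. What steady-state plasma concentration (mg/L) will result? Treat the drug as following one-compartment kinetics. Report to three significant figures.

Css = rate / CL = 385 / 2.400 = 160.4 mg/L

160 mg/L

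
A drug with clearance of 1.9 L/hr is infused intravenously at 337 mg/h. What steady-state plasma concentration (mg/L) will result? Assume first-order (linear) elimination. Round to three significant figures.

Css = rate / CL = 337 / 1.900 = 177.4 mg/L

177 mg/L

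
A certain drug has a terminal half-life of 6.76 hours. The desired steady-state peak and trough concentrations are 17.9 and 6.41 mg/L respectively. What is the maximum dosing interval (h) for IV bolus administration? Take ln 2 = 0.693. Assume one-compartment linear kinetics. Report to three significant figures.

10.0 h

k = 0.693 / t½ = 0.693 / 6.76 = 0.1025 h⁻¹
Between IV bolus doses, concentration decays as C = C₀·e^(−kτ), so C_peak/C_trough = e^(kτ).
τ_max = ln(C_peak/C_trough) / k = ln(17.9/6.41) / 0.1025 = 1.027 / 0.1025 = 10.02 h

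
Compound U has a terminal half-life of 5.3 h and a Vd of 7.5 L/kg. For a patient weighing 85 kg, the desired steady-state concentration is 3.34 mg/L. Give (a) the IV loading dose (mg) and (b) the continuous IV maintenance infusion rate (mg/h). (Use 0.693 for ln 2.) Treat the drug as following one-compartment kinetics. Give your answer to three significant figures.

Vd = 7.5 L/kg × 85 kg = 637.5 L
LD = Vd × C = 637.5 × 3.34 = 2129 mg
CL = 0.693 × Vd / t½ = 0.693 × 637.5 / 5.3 = 83.36 L/h
Infusion rate = CL × Css = 83.36 × 3.34 = 278.4 mg/h

(a) 2130 mg; (b) 278 mg/h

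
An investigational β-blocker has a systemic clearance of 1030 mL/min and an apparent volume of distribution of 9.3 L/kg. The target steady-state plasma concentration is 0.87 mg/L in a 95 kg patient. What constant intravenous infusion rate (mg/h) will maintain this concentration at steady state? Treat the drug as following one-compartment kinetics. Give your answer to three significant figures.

Convert clearance: 1030 mL/min × 60 min/h ÷ 1000 mL/L = 61.80 L/h
Vd does not affect the maintenance rate; only clearance governs steady-state input.
Rate = CL × Css = 61.80 × 0.87 = 53.77 mg/h

53.8 mg/h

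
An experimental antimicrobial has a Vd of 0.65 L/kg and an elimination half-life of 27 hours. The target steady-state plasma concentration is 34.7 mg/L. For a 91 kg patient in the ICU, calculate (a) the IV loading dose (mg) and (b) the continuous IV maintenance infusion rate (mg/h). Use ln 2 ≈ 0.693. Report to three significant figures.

Vd(total) = 91 kg × 0.65 L/kg = 59.15 L
LD = Vd × C = 59.15 × 34.7 = 2053 mg
CL = 0.693 × Vd / t½ = 0.693 × 59.15 / 27 = 1.518 L/h
Infusion rate = CL × Css = 1.518 × 34.7 = 52.67 mg/h

(a) 2050 mg; (b) 52.7 mg/h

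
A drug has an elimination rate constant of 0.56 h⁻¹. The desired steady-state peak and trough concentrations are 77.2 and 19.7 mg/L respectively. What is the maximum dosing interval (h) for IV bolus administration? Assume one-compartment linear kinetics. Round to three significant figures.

2.44 h

Between IV bolus doses, concentration decays as C = C₀·e^(−kτ), so C_peak/C_trough = e^(kτ).
τ_max = ln(C_peak/C_trough) / k = ln(77.2/19.7) / 0.5600 = 1.366 / 0.5600 = 2.439 h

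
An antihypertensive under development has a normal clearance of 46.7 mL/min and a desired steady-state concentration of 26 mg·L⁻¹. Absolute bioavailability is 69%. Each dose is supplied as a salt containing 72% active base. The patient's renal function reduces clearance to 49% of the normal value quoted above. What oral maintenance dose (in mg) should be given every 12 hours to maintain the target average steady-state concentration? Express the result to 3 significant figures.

862 mg

CL = 46.7 mL/min = 46.7 × 0.06 = 2.802 L/h
Patient clearance = 0.49 × 2.802 = 1.373 L/h
D = CL × Css × τ / F / S = 1.373 × 26 × 12 / 0.69 / 0.72 = 862.3 mg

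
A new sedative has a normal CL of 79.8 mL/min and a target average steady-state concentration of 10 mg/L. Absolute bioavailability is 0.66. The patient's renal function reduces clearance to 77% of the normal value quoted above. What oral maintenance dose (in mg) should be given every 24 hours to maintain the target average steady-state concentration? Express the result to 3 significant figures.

1340 mg

Convert clearance: 79.8 mL/min × 60 min/h ÷ 1000 mL/L = 4.788 L/h
Patient clearance = 0.77 × 4.788 = 3.687 L/h
D = CL × Css × τ / F = 3.687 × 10 × 24 / 0.66 = 1341 mg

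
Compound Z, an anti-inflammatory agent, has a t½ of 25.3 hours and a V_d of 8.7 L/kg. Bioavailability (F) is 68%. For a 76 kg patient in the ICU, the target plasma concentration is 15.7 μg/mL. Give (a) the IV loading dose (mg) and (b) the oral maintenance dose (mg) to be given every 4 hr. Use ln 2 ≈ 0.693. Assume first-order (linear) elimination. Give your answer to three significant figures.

(a) 10400 mg; (b) 1670 mg

Vd = 8.7 L/kg × 76 kg = 661.2 L
LD = Vd × C = 661.2 × 15.7 = 10380 mg
CL = 0.693 × Vd / t½ = 0.693 × 661.2 / 25.3 = 18.11 L/h
D = CL × Css × τ / F = 18.11 × 15.7 × 4 / 0.68 = 1673 mg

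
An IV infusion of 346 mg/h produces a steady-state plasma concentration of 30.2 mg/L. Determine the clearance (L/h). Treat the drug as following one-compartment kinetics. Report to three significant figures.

11.5 L/h

At steady state, infusion rate = CL × Css, so CL = rate / Css.
CL = 346 / 30.2 = 11.46 L/h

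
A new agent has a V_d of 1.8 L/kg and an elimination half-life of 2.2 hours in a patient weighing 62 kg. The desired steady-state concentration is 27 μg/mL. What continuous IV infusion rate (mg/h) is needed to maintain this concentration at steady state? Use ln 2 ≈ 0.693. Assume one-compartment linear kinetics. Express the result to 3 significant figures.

Vd(total) = 62 kg × 1.8 L/kg = 111.6 L
CL = 0.693 × Vd / t½ = 0.693 × 111.6 / 2.2 = 35.15 L/h
Infusion rate = CL × Css = 35.15 × 27 = 949.1 mg/h

949 mg/h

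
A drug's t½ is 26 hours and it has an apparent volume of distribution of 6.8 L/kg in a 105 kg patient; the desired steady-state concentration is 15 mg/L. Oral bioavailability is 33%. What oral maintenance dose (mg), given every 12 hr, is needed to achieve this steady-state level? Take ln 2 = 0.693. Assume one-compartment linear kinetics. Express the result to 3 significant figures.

Total Vd = 6.8 × 105 = 714.0 L
CL = ln 2 · Vd / t½ = 0.693 × 714.0 / 26 = 19.03 L/h
D = CL × Css × τ / F = 19.03 × 15 × 12 / 0.33 = 10380 mg

10400 mg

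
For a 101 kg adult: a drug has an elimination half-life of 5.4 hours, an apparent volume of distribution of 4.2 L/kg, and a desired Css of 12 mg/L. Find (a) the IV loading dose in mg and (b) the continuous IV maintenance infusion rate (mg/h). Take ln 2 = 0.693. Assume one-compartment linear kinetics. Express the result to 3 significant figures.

Total Vd = 4.2 × 101 = 424.2 L
LD = Vd × C = 424.2 × 12 = 5090 mg
CL = 0.693 × Vd / t½ = 0.693 × 424.2 / 5.4 = 54.44 L/h
Infusion rate = CL × Css = 54.44 × 12 = 653.3 mg/h

(a) 5090 mg; (b) 653 mg/h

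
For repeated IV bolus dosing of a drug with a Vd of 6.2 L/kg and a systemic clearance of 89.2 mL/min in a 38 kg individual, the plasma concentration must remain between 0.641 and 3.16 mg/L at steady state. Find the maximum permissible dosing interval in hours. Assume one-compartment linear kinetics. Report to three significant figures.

Vd = 6.2 L/kg × 38 kg = 235.6 L
CL = 89.2 mL/min × 60/1000 = 5.352 L/h
k = CL / Vd = 5.352 / 235.6 = 0.02272 h⁻¹
Between IV bolus doses, concentration decays as C = C₀·e^(−kτ), so C_peak/C_trough = e^(kτ).
τ_max = ln(C_peak/C_trough) / k = ln(3.16/0.641) / 0.02272 = 1.595 / 0.02272 = 70.20 h

70.2 h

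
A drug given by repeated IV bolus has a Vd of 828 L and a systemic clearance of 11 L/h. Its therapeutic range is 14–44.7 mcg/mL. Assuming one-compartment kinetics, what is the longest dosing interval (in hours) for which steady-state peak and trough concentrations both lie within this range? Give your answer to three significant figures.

k = CL / Vd = 11.00 / 828.0 = 0.01329 h⁻¹
Between IV bolus doses, concentration decays as C = C₀·e^(−kτ), so C_peak/C_trough = e^(kτ).
τ_max = ln(C_peak/C_trough) / k = ln(44.7/14) / 0.01329 = 1.161 / 0.01329 = 87.36 h

87.4 h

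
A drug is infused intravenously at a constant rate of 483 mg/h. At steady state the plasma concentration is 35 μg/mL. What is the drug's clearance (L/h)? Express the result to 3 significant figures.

13.8 L/h

At steady state, infusion rate = CL × Css, so CL = rate / Css.
CL = 483 / 35 = 13.80 L/h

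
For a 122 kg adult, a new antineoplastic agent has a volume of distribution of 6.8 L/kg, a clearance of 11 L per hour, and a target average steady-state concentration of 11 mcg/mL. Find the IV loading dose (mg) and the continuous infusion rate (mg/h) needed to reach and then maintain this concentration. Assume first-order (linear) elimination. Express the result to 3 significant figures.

(a) 9130 mg; (b) 121 mg/h

Vd = 6.8 L/kg × 122 kg = 829.6 L
Loading dose = Vd × C = 829.6 × 11 = 9126 mg
Maintenance: replace elimination → rate = CL × Css = 11.00 × 11 = 121.0 mg/h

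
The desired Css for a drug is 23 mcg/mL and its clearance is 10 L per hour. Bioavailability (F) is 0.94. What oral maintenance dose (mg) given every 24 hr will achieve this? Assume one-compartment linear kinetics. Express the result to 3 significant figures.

5870 mg

D = CL × Css × τ / F = 10.00 × 23 × 24 / 0.94 = 5872 mg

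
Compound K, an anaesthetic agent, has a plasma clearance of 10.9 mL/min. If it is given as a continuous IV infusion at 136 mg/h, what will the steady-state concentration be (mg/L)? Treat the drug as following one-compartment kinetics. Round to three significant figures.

208 mg/L

CL = 10.9 mL/min × 60/1000 = 0.6540 L/h
Css = rate / CL = 136 / 0.6540 = 208.0 mg/L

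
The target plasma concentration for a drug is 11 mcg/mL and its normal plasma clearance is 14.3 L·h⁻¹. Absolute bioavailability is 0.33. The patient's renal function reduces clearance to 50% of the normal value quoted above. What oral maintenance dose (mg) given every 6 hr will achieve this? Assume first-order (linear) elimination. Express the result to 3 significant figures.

1430 mg

Patient clearance = 0.5 × 14.30 = 7.150 L/h
D = CL × Css × τ / F = 7.150 × 11 × 6 / 0.33 = 1430 mg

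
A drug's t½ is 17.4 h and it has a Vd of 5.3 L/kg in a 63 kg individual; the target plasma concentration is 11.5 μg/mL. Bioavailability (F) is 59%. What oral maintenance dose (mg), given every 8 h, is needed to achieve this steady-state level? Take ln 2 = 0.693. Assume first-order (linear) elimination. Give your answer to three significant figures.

2070 mg

Total Vd = 5.3 × 63 = 333.9 L
CL = 0.693 × Vd / t½ = 0.693 × 333.9 / 17.4 = 13.30 L/h
D = CL × Css × τ / F = 13.30 × 11.5 × 8 / 0.59 = 2074 mg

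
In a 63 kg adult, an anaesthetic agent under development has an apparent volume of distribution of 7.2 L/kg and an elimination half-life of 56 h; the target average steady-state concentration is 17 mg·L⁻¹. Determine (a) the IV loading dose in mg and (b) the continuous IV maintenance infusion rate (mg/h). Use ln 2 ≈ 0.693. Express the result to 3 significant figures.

Total Vd = 7.2 × 63 = 453.6 L
LD = Vd × C = 453.6 × 17 = 7711 mg
CL = 0.693 × Vd / t½ = 0.693 × 453.6 / 56 = 5.613 L/h
Infusion rate = CL × Css = 5.613 × 17 = 95.42 mg/h

(a) 7710 mg; (b) 95.4 mg/h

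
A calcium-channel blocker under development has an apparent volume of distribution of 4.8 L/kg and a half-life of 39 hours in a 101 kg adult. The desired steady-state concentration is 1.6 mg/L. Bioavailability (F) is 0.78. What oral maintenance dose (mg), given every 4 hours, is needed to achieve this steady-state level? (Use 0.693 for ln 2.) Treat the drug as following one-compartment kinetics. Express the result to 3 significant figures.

Vd(total) = 101 kg × 4.8 L/kg = 484.8 L
CL = ln 2 · Vd / t½ = 0.693 × 484.8 / 39 = 8.615 L/h
D = CL × Css × τ / F = 8.615 × 1.6 × 4 / 0.78 = 70.69 mg

70.7 mg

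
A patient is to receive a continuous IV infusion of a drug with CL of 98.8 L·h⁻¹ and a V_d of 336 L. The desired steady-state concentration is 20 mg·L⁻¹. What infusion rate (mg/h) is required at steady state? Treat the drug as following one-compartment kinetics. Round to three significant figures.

1980 mg/h

Maintenance depends on clearance, not Vd — rate in must match rate out.
Rate = CL × Css = 98.80 × 20 = 1976 mg/h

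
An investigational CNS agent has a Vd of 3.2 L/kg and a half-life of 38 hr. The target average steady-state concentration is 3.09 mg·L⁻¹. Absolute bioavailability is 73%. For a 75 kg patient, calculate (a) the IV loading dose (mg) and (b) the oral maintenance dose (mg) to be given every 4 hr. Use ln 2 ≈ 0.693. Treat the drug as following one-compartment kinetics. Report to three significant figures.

(a) 742 mg; (b) 74.1 mg

Vd(total) = 75 kg × 3.2 L/kg = 240.0 L
LD = Vd × C = 240.0 × 3.09 = 741.6 mg
CL = 0.693 × Vd / t½ = 0.693 × 240.0 / 38 = 4.377 L/h
D = CL × Css × τ / F = 4.377 × 3.09 × 4 / 0.73 = 74.11 mg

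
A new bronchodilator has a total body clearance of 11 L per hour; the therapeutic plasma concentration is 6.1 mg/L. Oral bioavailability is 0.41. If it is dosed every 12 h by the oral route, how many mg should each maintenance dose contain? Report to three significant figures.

1960 mg

At steady state, dose per interval replaces the amount cleared in that interval: F·D/τ = CL·Css.
D = CL × Css × τ / F = 11.00 × 6.1 × 12 / 0.41 = 1964 mg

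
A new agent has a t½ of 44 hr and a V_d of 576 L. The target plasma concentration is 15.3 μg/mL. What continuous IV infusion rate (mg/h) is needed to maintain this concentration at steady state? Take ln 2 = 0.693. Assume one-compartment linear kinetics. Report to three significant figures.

139 mg/h

k = 0.693/44 = 0.01575 h⁻¹, so CL = k·Vd = 0.01575 × 576.0 = 9.072 L/h
Infusion rate = CL × Css = 9.072 × 15.3 = 138.8 mg/h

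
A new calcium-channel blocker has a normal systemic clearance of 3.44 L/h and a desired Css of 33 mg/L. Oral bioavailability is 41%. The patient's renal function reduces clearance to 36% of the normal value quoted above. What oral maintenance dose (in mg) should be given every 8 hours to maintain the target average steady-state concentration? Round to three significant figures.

Patient clearance = 0.36 × 3.440 = 1.238 L/h
D = CL × Css × τ / F = 1.238 × 33 × 8 / 0.41 = 797.2 mg

797 mg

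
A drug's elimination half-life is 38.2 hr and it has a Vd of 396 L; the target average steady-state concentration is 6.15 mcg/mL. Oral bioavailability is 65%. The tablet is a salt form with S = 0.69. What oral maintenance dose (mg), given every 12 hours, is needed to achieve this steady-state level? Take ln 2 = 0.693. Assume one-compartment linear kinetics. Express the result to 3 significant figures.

CL = ln 2 · Vd / t½ = 0.693 × 396.0 / 38.2 = 7.184 L/h
D = CL × Css × τ / F / S = 7.184 × 6.15 × 12 / 0.65 / 0.69 = 1182 mg

1180 mg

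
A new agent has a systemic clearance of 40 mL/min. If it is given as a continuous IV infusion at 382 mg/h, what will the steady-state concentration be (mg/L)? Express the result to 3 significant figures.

159 mg/L

CL = 40 mL/min × 60/1000 = 2.400 L/h
Css = rate / CL = 382 / 2.400 = 159.2 mg/L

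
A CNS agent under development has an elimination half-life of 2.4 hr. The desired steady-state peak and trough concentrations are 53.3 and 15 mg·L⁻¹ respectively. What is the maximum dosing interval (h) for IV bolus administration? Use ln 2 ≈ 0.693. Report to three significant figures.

k = 0.693 / t½ = 0.693 / 2.4 = 0.2888 h⁻¹
Between IV bolus doses, concentration decays as C = C₀·e^(−kτ), so C_peak/C_trough = e^(kτ).
τ_max = ln(C_peak/C_trough) / k = ln(53.3/15) / 0.2888 = 1.268 / 0.2888 = 4.391 h

4.39 h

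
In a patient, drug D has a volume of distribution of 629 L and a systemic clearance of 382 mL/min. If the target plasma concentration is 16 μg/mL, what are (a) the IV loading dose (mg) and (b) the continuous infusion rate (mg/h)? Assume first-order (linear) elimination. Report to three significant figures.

(a) 10100 mg; (b) 367 mg/h

Loading dose = Vd × C = 629.0 × 16 = 10060 mg
Convert clearance: 382 mL/min × 60 min/h ÷ 1000 mL/L = 22.92 L/h
Maintenance: replace elimination → rate = CL × Css = 22.92 × 16 = 366.7 mg/h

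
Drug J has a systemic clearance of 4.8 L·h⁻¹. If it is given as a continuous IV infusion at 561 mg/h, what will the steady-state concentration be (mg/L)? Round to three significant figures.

117 mg/L

Css = rate / CL = 561 / 4.800 = 116.9 mg/L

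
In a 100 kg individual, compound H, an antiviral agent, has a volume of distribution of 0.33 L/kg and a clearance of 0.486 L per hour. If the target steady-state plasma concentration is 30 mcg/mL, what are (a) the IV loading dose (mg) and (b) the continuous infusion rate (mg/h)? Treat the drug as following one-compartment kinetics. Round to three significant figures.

Vd(total) = 100 kg × 0.33 L/kg = 33.00 L
Loading dose = Vd × C = 33.00 × 30 = 990.0 mg
Maintenance infusion rate = CL × Css = 0.4860 × 30 = 14.58 mg/h

(a) 990 mg; (b) 14.6 mg/h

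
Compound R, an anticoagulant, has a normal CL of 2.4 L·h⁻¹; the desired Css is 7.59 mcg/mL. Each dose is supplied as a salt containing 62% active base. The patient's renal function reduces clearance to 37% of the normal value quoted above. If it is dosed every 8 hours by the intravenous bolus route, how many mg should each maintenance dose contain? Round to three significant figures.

87.0 mg

Patient clearance = 0.37 × 2.400 = 0.8880 L/h
At steady state, dose per interval replaces the amount cleared in that interval: S·D/τ = CL·Css.
D = CL × Css × τ / S = 0.8880 × 7.59 × 8 / 0.62 = 86.97 mg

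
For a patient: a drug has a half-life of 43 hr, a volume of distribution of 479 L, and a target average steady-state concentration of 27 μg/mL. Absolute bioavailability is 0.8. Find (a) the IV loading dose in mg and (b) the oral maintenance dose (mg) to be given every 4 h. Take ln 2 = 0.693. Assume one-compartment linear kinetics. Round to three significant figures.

LD = Vd × C = 479.0 × 27 = 12930 mg
CL = 0.693 × Vd / t½ = 0.693 × 479.0 / 43 = 7.720 L/h
D = CL × Css × τ / F = 7.720 × 27 × 4 / 0.8 = 1042 mg

(a) 12900 mg; (b) 1040 mg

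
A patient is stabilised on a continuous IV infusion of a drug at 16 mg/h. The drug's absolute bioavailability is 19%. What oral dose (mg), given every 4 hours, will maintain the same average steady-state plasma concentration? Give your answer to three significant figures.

337 mg

To maintain the same Css, the systemic dosing rate must be unchanged: F·D/τ = infusion rate.
D = rate × τ / F = 16 × 4 / 0.19 = 336.8 mg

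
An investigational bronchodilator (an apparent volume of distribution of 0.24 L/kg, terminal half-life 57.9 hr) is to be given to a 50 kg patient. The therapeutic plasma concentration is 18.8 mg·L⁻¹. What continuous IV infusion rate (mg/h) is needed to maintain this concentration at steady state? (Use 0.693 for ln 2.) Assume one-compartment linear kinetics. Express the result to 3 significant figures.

Vd = 0.24 L/kg × 50 kg = 12.00 L
k = 0.693/57.9 = 0.01197 h⁻¹, so CL = k·Vd = 0.01197 × 12.00 = 0.1436 L/h
Infusion rate = CL × Css = 0.1436 × 18.8 = 2.700 mg/h

2.70 mg/h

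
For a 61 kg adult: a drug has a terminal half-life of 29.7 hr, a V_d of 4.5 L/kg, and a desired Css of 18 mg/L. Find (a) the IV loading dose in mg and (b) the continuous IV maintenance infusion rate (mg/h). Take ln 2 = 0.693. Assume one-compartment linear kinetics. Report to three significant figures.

Total Vd = 4.5 × 61 = 274.5 L
LD = Vd × C = 274.5 × 18 = 4941 mg
CL = 0.693 × Vd / t½ = 0.693 × 274.5 / 29.7 = 6.405 L/h
Infusion rate = CL × Css = 6.405 × 18 = 115.3 mg/h

(a) 4940 mg; (b) 115 mg/h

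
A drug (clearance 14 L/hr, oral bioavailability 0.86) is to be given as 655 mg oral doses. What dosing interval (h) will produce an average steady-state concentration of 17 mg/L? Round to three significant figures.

F·D/τ = CL·Css → τ = F·D / (CL·Css).
τ = 0.86 × 655 / (14 × 17) = 2.367 h

2.37 h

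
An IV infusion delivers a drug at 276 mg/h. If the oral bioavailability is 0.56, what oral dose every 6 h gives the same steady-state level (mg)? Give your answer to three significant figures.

2960 mg

To maintain the same Css, the systemic dosing rate must be unchanged: F·D/τ = infusion rate.
D = rate × τ / F = 276 × 6 / 0.56 = 2957 mg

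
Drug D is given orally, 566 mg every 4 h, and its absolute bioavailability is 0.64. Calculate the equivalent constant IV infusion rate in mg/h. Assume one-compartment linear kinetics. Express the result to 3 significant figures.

Equivalent systemic input: infusion rate = F·D/τ.
Rate = 0.64 × 566 / 4 = 90.56 mg/h

90.6 mg/h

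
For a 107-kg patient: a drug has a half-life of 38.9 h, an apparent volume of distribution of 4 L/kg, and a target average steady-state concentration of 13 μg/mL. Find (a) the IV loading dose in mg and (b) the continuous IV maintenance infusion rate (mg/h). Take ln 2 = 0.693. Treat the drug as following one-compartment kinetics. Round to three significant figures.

Vd(total) = 107 kg × 4 L/kg = 428.0 L
LD = Vd × C = 428.0 × 13 = 5564 mg
CL = 0.693 × Vd / t½ = 0.693 × 428.0 / 38.9 = 7.625 L/h
Infusion rate = CL × Css = 7.625 × 13 = 99.13 mg/h

(a) 5560 mg; (b) 99.1 mg/h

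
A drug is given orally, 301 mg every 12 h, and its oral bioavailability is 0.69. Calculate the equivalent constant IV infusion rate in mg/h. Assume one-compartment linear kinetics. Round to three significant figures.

17.3 mg/h

Equivalent systemic input: infusion rate = F·D/τ.
Rate = 0.69 × 301 / 12 = 17.31 mg/h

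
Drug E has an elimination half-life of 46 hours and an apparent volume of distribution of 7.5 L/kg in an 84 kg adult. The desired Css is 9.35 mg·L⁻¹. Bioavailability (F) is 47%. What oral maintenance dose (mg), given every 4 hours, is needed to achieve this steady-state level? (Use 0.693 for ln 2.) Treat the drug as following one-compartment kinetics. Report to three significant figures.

Vd(total) = 84 kg × 7.5 L/kg = 630.0 L
CL = 0.693 × Vd / t½ = 0.693 × 630.0 / 46 = 9.491 L/h
D = CL × Css × τ / F = 9.491 × 9.35 × 4 / 0.47 = 755.2 mg

755 mg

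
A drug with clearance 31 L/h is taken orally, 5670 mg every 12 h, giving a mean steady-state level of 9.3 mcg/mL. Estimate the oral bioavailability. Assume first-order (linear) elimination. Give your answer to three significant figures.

F·D/τ = CL·Css at steady state → F = CL·Css·τ / D.
F = 31 × 9.3 × 12 / 5670 = 0.610

0.610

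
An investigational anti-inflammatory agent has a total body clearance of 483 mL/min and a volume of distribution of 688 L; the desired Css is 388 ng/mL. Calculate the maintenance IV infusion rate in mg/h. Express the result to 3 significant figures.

11.2 mg/h

Convert clearance: 483 mL/min × 60 min/h ÷ 1000 mL/L = 28.98 L/h
C = 388 ng/mL = 0.3880 mg/L
Vd does not affect the maintenance rate; only clearance governs steady-state input.
R₀ = 28.98 × 0.388 = 11.24 mg/h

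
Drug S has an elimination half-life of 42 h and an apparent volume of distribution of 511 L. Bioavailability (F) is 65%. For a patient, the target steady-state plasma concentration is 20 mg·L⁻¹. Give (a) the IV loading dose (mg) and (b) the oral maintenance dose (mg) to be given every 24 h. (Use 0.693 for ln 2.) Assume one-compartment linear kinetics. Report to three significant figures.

(a) 10200 mg; (b) 6230 mg

LD = Vd × C = 511.0 × 20 = 10220 mg
CL = 0.693 × Vd / t½ = 0.693 × 511.0 / 42 = 8.432 L/h
D = CL × Css × τ / F = 8.432 × 20 × 24 / 0.65 = 6227 mg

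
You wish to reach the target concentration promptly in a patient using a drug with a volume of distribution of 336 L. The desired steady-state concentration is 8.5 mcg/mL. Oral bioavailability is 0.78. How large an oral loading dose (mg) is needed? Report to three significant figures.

3660 mg

The loading dose fills Vd to the target concentration.
LD = Vd × C / F = 336.0 × 8.500 / 0.78 = 3662 mg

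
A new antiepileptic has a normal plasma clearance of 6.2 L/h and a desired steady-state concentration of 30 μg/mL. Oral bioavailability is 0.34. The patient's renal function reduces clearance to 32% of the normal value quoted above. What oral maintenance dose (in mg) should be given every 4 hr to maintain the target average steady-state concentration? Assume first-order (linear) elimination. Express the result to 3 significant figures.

Patient clearance = 0.32 × 6.200 = 1.984 L/h
At steady state, dose per interval replaces the amount cleared in that interval: F·D/τ = CL·Css.
D = CL × Css × τ / F = 1.984 × 30 × 4 / 0.34 = 700.2 mg

700 mg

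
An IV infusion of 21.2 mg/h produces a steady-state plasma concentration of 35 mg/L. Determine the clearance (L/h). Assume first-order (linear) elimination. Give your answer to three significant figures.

0.606 L/h

At steady state, infusion rate = CL × Css, so CL = rate / Css.
CL = 21.2 / 35 = 0.6057 L/h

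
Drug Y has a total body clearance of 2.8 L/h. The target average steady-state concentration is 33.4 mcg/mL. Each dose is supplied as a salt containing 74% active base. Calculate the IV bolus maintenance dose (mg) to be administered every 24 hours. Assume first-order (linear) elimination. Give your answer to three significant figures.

At steady state, dose per interval replaces the amount cleared in that interval: S·D/τ = CL·Css.
D = CL × Css × τ / S = 2.800 × 33.4 × 24 / 0.74 = 3033 mg

3030 mg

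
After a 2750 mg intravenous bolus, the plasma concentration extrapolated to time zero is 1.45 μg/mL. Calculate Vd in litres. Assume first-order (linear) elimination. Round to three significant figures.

Immediately after an IV bolus, C₀ = Dose / Vd, so Vd = Dose / C₀.
Vd = 2750 / 1.45 = 1897 L

1900 L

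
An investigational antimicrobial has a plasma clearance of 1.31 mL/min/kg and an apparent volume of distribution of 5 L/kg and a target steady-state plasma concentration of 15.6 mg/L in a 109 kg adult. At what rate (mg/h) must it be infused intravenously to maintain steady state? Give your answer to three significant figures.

CL = 1.31 mL/min/kg × 109 kg = 142.8 mL/min = 142.8 × 60/1000 = 8.568 L/h
R₀ = 8.568 × 15.6 = 133.7 mg/h

134 mg/h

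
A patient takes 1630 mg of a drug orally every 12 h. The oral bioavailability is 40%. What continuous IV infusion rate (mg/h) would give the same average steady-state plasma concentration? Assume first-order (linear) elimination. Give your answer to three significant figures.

Equivalent systemic input: infusion rate = F·D/τ.
Rate = 0.4 × 1630 / 12 = 54.33 mg/h

54.3 mg/h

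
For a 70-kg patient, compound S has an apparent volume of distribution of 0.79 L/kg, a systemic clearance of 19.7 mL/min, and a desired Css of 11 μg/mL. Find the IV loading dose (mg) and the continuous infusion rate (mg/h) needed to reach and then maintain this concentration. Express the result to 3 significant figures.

Vd(total) = 70 kg × 0.79 L/kg = 55.30 L
LD = Vd · C_target = 55.30 × 11 = 608.3 mg
Convert clearance: 19.7 mL/min × 60 min/h ÷ 1000 mL/L = 1.182 L/h
Maintenance infusion rate = CL × Css = 1.182 × 11 = 13.00 mg/h

(a) 608 mg; (b) 13.0 mg/h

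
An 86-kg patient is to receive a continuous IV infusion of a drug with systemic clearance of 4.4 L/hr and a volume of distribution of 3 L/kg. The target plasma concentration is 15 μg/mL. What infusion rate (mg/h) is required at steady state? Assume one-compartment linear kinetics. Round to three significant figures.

Maintenance depends on clearance, not Vd — rate in must match rate out.
Infusion rate = CL · Css = 4.400 L/h × 15 mg/L = 66.00 mg/h

66.0 mg/h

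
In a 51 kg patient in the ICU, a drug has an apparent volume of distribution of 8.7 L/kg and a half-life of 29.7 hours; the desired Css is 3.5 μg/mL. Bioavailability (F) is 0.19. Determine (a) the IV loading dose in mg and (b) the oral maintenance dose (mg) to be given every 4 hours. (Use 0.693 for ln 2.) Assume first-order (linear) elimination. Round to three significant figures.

Vd = 8.7 L/kg × 51 kg = 443.7 L
LD = Vd × C = 443.7 × 3.5 = 1553 mg
CL = 0.693 × Vd / t½ = 0.693 × 443.7 / 29.7 = 10.35 L/h
D = CL × Css × τ / F = 10.35 × 3.5 × 4 / 0.19 = 762.6 mg

(a) 1550 mg; (b) 763 mg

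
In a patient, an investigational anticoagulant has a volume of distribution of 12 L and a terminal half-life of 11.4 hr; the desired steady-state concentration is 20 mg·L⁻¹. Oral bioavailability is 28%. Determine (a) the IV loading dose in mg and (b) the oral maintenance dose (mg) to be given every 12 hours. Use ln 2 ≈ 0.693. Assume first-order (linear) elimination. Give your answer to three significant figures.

LD = Vd × C = 12.00 × 20 = 240.0 mg
CL = 0.693 × Vd / t½ = 0.693 × 12.00 / 11.4 = 0.7295 L/h
D = CL × Css × τ / F = 0.7295 × 20 × 12 / 0.28 = 625.3 mg

(a) 240 mg; (b) 625 mg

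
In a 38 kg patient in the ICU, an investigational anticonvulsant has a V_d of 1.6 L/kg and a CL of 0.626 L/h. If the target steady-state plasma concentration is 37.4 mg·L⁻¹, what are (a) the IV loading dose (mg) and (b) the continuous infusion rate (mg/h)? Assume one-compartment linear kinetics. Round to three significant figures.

Vd = 1.6 L/kg × 38 kg = 60.80 L
Loading: fill Vd to C_target → 60.80 L × 37.4 mg/L = 2274 mg
Maintenance: replace elimination → rate = CL × Css = 0.6260 × 37.4 = 23.41 mg/h

(a) 2270 mg; (b) 23.4 mg/h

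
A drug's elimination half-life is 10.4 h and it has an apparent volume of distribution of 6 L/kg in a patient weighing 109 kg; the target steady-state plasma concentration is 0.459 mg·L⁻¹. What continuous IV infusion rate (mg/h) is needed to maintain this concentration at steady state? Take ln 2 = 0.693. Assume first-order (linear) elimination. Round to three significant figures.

20.0 mg/h

Vd(total) = 109 kg × 6 L/kg = 654.0 L
CL = ln 2 · Vd / t½ = 0.693 × 654.0 / 10.4 = 43.58 L/h
Infusion rate = CL × Css = 43.58 × 0.459 = 20.00 mg/h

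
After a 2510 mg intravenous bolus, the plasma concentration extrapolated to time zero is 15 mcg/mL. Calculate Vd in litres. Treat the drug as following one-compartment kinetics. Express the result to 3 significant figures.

167 L

Immediately after an IV bolus, C₀ = Dose / Vd, so Vd = Dose / C₀.
Vd = 2510 / 15 = 167.3 L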